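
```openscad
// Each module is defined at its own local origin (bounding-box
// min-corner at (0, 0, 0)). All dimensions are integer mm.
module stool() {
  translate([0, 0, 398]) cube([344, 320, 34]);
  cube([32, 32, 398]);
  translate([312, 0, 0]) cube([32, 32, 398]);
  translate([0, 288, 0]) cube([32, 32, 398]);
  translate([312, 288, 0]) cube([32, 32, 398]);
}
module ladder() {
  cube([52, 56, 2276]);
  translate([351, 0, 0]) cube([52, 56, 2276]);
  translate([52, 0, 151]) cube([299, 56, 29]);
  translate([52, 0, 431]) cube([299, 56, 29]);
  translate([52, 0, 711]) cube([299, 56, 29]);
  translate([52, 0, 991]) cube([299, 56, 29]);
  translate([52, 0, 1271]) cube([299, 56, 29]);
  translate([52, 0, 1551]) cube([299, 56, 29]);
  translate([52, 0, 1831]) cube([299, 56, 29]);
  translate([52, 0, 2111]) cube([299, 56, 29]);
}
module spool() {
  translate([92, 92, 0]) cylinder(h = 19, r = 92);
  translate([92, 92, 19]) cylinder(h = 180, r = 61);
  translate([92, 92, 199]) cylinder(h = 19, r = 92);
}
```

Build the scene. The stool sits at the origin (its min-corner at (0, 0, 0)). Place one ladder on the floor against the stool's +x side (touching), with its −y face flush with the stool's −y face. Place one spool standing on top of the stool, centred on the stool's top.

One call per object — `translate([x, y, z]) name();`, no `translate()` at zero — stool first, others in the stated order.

stool();
translate([344, 0, 0]) ladder();
translate([80, 68, 432]) spool();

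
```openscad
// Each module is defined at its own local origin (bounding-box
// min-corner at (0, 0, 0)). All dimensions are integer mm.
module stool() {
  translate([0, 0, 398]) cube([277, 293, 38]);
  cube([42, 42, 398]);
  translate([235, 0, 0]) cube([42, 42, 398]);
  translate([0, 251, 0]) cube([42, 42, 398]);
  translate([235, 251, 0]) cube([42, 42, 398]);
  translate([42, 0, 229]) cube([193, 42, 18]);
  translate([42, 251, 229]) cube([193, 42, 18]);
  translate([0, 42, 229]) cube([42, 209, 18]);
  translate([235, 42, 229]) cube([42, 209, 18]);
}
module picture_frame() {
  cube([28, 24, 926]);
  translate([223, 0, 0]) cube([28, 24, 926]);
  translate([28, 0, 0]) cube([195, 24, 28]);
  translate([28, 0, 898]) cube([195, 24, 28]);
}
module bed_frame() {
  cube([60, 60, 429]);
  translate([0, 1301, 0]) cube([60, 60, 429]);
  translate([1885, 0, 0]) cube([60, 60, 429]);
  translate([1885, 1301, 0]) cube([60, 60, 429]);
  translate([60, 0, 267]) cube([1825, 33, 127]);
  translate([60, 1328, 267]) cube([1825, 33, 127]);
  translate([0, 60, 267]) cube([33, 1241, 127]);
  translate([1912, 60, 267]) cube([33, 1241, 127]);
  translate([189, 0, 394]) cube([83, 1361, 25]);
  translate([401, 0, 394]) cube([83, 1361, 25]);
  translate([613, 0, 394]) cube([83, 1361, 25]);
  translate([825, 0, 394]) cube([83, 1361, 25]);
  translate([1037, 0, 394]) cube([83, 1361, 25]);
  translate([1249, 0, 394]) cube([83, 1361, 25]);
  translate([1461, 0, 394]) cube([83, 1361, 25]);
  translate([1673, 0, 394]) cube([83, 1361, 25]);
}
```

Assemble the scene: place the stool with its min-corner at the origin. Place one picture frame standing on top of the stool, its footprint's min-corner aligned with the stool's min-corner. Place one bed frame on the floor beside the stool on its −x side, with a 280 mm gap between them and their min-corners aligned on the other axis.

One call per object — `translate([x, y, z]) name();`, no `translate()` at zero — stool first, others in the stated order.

stool();
translate([0, 0, 436]) picture_frame();
translate([-2225, 0, 0]) bed_frame();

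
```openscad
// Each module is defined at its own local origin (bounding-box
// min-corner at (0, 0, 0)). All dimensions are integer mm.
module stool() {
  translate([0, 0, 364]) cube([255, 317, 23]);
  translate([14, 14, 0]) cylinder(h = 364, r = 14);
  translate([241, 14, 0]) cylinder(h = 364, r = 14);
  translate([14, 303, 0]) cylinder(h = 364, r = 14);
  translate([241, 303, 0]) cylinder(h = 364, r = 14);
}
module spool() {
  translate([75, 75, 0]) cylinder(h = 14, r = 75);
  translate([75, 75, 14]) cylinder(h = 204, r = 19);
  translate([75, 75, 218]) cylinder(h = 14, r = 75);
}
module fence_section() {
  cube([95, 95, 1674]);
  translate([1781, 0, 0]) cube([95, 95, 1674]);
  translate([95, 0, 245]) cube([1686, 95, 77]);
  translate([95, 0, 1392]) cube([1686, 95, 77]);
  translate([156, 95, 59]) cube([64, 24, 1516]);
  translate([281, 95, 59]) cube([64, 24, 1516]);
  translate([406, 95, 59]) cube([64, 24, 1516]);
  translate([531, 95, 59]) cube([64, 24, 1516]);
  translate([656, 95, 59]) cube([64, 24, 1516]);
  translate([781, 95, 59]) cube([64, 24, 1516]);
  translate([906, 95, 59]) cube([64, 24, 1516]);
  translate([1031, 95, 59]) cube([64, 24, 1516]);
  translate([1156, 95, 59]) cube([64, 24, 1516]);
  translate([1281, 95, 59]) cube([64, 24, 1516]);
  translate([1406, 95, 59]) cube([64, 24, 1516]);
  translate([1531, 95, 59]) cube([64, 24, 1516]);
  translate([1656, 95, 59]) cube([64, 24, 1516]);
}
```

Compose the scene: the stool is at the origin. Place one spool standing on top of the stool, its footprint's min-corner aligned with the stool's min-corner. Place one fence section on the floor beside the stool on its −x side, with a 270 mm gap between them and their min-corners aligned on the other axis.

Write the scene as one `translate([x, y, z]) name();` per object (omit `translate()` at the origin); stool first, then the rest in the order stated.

stool();
translate([0, 0, 387]) spool();
translate([-2146, 0, 0]) fence_section();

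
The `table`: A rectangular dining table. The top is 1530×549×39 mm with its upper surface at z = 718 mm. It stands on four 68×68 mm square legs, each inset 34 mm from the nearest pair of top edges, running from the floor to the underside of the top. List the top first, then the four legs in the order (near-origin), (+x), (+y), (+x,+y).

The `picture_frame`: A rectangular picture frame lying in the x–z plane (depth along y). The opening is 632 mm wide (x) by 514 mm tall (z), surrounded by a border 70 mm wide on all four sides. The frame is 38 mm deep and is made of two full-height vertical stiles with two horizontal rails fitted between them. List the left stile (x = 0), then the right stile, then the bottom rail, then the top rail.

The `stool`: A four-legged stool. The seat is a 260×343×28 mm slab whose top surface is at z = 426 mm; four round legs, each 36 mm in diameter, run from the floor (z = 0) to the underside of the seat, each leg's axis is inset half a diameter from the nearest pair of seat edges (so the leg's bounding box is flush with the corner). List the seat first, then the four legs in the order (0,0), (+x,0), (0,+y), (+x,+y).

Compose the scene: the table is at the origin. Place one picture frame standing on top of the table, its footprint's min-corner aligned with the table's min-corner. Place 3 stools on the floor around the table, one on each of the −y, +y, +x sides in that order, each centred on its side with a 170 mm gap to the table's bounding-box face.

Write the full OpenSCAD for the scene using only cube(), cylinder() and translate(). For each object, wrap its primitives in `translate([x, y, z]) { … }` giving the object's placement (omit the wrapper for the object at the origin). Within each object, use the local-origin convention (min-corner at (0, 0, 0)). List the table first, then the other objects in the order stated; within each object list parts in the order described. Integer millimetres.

translate([0, 0, 679]) cube([1530, 549, 39]);
translate([34, 34, 0]) cube([68, 68, 679]);
translate([1428, 34, 0]) cube([68, 68, 679]);
translate([34, 447, 0]) cube([68, 68, 679]);
translate([1428, 447, 0]) cube([68, 68, 679]);
translate([0, 0, 718]) {
  cube([70, 38, 654]);
  translate([702, 0, 0]) cube([70, 38, 654]);
  translate([70, 0, 0]) cube([632, 38, 70]);
  translate([70, 0, 584]) cube([632, 38, 70]);
}
translate([635, -513, 0]) {
  translate([0, 0, 398]) cube([260, 343, 28]);
  translate([18, 18, 0]) cylinder(h = 398, r = 18);
  translate([242, 18, 0]) cylinder(h = 398, r = 18);
  translate([18, 325, 0]) cylinder(h = 398, r = 18);
  translate([242, 325, 0]) cylinder(h = 398, r = 18);
}
translate([635, 719, 0]) {
  translate([0, 0, 398]) cube([260, 343, 28]);
  translate([18, 18, 0]) cylinder(h = 398, r = 18);
  translate([242, 18, 0]) cylinder(h = 398, r = 18);
  translate([18, 325, 0]) cylinder(h = 398, r = 18);
  translate([242, 325, 0]) cylinder(h = 398, r = 18);
}
translate([1700, 103, 0]) {
  translate([0, 0, 398]) cube([260, 343, 28]);
  translate([18, 18, 0]) cylinder(h = 398, r = 18);
  translate([242, 18, 0]) cylinder(h = 398, r = 18);
  translate([18, 325, 0]) cylinder(h = 398, r = 18);
  translate([242, 325, 0]) cylinder(h = 398, r = 18);
}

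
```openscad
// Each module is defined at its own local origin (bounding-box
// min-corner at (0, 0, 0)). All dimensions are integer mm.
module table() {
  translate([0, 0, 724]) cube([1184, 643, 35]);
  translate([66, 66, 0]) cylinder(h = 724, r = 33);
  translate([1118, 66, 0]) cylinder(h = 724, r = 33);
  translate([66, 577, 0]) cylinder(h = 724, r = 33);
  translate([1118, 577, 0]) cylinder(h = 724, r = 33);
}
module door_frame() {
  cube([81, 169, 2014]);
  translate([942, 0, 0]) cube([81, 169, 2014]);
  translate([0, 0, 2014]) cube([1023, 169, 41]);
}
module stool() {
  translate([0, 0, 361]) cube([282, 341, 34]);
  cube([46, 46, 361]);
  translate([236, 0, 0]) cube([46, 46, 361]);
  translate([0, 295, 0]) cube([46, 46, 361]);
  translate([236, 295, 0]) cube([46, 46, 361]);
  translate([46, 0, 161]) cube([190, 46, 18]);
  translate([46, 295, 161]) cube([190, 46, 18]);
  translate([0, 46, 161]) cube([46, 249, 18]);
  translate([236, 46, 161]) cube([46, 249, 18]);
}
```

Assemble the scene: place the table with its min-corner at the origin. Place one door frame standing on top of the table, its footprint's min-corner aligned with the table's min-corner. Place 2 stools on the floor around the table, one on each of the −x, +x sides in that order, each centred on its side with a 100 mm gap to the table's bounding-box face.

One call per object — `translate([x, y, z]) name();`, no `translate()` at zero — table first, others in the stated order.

table();
translate([0, 0, 759]) door_frame();
translate([-382, 151, 0]) stool();
translate([1284, 151, 0]) stool();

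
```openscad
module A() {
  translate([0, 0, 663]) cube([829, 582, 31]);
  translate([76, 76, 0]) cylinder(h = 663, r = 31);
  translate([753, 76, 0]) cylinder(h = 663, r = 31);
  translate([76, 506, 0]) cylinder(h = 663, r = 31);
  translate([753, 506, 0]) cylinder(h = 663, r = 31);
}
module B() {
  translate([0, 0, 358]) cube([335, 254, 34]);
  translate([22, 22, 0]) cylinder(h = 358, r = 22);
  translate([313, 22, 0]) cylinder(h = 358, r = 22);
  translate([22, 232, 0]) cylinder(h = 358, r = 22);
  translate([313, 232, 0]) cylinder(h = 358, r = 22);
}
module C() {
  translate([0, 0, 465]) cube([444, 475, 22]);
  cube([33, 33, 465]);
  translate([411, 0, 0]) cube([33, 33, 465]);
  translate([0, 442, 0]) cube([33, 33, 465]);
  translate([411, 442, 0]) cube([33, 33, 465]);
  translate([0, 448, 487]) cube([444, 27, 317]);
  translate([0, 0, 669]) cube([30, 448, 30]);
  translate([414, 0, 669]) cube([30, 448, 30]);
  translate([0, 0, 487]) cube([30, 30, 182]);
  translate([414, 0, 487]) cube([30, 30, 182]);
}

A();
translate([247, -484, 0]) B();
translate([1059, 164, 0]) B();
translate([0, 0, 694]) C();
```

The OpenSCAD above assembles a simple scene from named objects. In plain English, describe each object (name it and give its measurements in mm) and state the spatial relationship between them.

A is a rectangular dining table. The top is 829×582×31 mm with its upper surface at z = 694 mm. It stands on four round legs of 62 mm diameter, each leg's bounding box inset 45 mm from the nearest pair of top edges, running from the floor to the underside of the top.

B is a four-legged stool. The seat is a 335×254×34 mm slab whose top surface is at z = 392 mm; four round legs, each 44 mm in diameter, run from the floor (z = 0) to the underside of the seat, each leg's axis is inset half a diameter from the nearest pair of seat edges (so the leg's bounding box is flush with the corner).

C is a chair: 444×475 mm seat, 22 mm thick, top at z = 487 mm, on four 33 mm square corner legs flush with the seat edges. A 27 mm thick backrest slab spans the full seat width, extending 317 mm above the seat top, its back face flush with the seat's +y edge. Two armrests of 30×30 mm section run along each side from the seat's front edge to the front of the backrest, top faces 212 mm above the seat top and outer faces flush with the seat's x-edges; a 30×30 mm post under the front of each armrest stands on the seat at the front corner.

Two stools sit around the table at the −y, +x sides. The chair is on top of the table.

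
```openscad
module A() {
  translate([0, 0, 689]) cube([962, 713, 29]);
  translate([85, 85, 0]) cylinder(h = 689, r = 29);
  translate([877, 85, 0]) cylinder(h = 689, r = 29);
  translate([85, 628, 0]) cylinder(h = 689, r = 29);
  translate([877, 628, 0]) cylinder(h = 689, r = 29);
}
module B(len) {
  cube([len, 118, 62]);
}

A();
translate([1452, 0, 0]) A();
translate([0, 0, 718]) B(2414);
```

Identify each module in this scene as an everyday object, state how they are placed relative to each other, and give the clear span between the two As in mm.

A is a table. B is a beam. A beam spans the tops of two tables. The clear span between the two tables is 490 mm.

Second table starts at x = 1452; first ends at x = 962; clear span = 1452 − 962 = 490 mm.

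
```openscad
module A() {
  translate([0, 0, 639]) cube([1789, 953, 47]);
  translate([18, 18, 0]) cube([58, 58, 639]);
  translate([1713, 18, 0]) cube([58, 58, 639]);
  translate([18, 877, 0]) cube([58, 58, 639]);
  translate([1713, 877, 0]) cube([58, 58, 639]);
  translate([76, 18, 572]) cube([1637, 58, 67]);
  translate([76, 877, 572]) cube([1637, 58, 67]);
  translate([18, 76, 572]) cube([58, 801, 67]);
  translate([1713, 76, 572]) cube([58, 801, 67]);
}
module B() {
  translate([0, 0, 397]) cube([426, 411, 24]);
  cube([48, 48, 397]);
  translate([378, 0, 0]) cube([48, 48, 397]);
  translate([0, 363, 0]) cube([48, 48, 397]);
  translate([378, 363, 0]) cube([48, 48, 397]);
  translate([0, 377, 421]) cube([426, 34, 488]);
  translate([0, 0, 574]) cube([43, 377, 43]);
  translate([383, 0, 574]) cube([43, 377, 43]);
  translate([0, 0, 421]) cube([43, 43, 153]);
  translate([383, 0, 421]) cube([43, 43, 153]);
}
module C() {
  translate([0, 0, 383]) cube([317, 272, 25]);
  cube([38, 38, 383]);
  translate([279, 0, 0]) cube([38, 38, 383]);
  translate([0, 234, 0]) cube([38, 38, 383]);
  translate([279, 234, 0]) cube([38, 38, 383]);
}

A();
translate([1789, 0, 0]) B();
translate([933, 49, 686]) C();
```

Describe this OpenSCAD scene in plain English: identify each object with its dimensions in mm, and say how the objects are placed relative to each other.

A is a table: top 1789 mm (x) × 953 mm (y), 47 mm thick, upper face at z = 686 mm, on four 58×58 mm square legs, each inset 18 mm from the nearest pair of top edges, running from z = 0 to the bottom of the top. Four apron rails, 58 mm thick and 67 mm tall, run between adjacent legs with their top edges flush with the underside of the top and their outer faces flush with the legs' outer faces.

B is a chair: 426×411 mm seat, 24 mm thick, top at z = 421 mm, on four 48 mm square corner legs flush with the seat edges. A 34 mm thick backrest slab spans the full seat width, extending 488 mm above the seat top, its back face flush with the seat's +y edge. Two armrests of 43×43 mm section run along each side from the seat's front edge to the front of the backrest, top faces 196 mm above the seat top and outer faces flush with the seat's x-edges; a 43×43 mm post under the front of each armrest stands on the seat at the front corner.

C is a simple wooden stool: a rectangular seat 317 mm (x) by 272 mm (y), 25 mm thick, top face at z = 408 mm, on four square legs, each 38×38 mm in cross-section. The legs rest on z = 0, each flush with a corner of the seat.

The chair is against the table's +x side, with their −y faces flush. The stool is on top of the table.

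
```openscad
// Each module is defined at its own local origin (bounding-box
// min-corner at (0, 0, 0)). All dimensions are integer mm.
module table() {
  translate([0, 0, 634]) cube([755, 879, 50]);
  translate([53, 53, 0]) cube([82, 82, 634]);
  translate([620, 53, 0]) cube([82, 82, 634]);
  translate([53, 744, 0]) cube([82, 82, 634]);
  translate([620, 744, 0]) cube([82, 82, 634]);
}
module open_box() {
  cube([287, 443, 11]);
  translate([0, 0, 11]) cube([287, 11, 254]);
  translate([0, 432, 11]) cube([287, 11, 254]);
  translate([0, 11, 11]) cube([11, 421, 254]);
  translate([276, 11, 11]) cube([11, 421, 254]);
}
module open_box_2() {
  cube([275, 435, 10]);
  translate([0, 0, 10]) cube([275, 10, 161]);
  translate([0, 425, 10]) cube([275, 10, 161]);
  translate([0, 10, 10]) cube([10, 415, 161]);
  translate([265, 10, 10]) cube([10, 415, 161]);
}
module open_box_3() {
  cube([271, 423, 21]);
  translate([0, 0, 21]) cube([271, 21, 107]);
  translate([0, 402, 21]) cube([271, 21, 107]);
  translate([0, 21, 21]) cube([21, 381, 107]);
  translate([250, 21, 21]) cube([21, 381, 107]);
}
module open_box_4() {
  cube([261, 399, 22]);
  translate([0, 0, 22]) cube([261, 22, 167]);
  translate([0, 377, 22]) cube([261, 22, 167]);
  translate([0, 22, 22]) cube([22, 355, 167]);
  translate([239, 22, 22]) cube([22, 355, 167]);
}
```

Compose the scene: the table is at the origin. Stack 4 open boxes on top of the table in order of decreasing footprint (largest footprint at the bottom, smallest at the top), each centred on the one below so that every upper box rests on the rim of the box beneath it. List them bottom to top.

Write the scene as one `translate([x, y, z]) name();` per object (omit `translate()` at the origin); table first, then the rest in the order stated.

table();
translate([234, 218, 684]) open_box();
translate([240, 222, 949]) open_box_2();
translate([242, 228, 1120]) open_box_3();
translate([247, 240, 1248]) open_box_4();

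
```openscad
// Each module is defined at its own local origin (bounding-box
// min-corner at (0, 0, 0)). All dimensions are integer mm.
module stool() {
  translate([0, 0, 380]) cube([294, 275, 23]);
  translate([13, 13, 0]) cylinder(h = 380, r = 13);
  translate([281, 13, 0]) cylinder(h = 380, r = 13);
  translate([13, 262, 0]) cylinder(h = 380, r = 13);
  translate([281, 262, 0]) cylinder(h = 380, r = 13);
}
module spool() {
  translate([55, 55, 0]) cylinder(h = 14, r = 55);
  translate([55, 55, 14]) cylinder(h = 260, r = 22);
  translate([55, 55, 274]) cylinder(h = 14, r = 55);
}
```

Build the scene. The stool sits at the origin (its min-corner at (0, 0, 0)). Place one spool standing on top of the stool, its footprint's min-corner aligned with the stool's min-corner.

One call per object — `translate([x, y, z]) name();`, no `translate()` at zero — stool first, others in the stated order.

stool();
translate([0, 0, 403]) spool();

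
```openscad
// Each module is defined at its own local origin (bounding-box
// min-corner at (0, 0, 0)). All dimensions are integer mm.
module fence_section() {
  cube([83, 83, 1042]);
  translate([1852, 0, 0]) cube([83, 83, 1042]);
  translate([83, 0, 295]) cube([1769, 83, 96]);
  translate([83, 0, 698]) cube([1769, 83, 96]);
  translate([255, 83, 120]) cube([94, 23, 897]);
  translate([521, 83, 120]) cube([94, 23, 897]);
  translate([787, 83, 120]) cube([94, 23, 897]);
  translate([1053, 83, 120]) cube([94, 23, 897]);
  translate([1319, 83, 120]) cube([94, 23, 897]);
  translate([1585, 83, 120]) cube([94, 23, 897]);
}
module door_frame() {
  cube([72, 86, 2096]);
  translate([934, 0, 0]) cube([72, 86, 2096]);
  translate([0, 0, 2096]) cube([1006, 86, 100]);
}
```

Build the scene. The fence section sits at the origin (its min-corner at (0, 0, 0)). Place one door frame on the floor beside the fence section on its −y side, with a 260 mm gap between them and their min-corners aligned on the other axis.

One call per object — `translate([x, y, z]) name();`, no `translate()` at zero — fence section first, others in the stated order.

fence_section();
translate([0, -346, 0]) door_frame();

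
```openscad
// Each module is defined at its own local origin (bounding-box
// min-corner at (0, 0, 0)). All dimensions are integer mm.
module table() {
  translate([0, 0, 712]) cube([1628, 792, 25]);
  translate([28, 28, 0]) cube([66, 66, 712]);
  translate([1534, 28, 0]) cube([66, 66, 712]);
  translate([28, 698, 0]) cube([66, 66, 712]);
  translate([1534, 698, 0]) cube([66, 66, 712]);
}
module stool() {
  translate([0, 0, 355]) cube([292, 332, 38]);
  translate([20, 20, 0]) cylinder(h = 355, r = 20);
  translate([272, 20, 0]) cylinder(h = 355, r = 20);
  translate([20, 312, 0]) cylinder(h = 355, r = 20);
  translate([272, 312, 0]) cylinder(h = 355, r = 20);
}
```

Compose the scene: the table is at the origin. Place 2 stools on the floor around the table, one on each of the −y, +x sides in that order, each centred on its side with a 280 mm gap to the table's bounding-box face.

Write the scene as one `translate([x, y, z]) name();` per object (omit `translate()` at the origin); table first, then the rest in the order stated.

table();
translate([668, -612, 0]) stool();
translate([1908, 230, 0]) stool();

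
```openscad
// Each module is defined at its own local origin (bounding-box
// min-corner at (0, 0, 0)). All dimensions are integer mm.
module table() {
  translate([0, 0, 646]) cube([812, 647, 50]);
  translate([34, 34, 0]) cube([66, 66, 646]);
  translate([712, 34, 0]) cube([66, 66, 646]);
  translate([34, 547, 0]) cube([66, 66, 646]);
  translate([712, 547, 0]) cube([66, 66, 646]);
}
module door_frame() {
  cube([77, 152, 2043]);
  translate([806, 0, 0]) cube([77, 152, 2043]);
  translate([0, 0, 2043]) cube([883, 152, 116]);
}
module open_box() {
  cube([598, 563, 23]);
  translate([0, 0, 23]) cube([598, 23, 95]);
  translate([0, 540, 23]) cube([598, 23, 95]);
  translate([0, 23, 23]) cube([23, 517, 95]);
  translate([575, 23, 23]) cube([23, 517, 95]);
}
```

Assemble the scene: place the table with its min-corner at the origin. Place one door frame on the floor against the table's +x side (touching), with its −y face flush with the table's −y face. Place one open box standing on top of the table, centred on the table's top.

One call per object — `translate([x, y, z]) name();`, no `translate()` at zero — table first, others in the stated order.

table();
translate([812, 0, 0]) door_frame();
translate([107, 42, 696]) open_box();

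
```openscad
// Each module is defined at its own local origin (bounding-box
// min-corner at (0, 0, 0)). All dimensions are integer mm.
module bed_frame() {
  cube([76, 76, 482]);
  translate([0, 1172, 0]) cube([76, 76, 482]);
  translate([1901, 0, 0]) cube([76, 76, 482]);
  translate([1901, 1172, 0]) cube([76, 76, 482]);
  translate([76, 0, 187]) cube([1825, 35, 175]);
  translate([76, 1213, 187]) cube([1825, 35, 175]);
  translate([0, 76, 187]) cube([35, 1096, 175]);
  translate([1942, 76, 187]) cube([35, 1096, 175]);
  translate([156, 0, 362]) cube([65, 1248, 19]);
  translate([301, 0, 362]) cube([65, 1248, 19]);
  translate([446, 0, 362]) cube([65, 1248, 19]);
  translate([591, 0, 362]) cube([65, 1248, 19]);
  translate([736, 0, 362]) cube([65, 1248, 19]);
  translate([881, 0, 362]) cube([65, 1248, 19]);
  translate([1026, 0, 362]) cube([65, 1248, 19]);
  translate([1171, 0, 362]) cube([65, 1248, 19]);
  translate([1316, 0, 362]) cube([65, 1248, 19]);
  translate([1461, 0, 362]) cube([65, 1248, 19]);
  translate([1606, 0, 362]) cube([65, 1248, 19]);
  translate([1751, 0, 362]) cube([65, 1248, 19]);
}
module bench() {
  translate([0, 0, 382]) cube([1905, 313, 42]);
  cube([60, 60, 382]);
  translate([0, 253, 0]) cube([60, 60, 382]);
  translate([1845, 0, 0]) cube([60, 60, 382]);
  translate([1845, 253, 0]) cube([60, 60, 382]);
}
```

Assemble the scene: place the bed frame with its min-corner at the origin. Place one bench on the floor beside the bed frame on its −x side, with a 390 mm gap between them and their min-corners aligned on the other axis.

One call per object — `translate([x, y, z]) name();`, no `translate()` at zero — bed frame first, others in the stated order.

bed_frame();
translate([-2295, 0, 0]) bench();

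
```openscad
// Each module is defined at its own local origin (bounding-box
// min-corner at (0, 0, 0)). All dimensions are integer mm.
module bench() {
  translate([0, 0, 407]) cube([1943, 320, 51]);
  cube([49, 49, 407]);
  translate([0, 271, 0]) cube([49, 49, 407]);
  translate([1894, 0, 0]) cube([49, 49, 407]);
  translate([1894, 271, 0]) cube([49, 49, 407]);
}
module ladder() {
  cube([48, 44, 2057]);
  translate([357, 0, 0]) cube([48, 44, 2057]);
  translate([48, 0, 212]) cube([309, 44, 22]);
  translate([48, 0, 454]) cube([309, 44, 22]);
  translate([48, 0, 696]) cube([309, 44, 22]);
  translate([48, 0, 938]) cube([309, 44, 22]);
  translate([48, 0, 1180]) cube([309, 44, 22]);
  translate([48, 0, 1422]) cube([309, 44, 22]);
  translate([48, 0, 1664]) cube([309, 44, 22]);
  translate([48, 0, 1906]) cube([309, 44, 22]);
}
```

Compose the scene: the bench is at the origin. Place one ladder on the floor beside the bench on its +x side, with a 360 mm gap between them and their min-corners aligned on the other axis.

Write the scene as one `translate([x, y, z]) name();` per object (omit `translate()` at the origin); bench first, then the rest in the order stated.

bench();
translate([2303, 0, 0]) ladder();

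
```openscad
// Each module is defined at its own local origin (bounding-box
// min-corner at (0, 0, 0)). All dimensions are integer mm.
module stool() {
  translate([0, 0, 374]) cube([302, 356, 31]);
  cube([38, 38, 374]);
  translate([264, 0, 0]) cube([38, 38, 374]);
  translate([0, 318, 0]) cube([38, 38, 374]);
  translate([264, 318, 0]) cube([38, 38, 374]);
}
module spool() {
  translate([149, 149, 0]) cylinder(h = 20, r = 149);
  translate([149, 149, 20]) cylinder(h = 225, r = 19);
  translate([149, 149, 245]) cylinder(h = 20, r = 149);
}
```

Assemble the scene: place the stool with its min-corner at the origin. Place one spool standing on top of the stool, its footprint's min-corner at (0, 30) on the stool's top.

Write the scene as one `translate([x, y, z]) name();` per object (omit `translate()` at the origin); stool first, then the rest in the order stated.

stool();
translate([0, 30, 405]) spool();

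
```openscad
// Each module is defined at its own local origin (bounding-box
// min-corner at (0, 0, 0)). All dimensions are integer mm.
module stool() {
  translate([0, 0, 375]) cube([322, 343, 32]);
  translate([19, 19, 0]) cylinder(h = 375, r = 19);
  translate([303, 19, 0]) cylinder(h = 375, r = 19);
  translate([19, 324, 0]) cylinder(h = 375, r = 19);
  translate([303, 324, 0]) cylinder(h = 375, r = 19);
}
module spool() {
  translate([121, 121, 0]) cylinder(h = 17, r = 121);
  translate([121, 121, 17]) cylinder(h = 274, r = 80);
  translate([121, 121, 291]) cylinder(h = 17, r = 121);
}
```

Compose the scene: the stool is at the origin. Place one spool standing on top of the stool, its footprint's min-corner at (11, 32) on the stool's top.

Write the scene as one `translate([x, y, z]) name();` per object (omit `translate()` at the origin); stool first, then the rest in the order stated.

stool();
translate([11, 32, 407]) spool();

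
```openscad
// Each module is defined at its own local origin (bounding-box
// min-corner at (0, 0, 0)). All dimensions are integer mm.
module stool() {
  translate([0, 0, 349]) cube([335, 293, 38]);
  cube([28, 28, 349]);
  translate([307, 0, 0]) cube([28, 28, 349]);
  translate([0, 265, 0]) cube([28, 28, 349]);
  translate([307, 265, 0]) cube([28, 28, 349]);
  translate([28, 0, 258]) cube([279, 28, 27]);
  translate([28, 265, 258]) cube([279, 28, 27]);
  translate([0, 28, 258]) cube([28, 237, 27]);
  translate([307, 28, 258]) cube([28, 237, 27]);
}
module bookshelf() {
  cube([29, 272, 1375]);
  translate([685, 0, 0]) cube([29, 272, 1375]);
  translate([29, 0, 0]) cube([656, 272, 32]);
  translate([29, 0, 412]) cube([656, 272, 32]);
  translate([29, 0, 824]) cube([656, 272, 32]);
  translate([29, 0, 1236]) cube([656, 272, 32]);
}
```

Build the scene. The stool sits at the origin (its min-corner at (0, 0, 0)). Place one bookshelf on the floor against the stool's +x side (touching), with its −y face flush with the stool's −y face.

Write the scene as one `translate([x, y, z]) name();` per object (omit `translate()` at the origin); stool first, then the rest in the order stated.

stool();
translate([335, 0, 0]) bookshelf();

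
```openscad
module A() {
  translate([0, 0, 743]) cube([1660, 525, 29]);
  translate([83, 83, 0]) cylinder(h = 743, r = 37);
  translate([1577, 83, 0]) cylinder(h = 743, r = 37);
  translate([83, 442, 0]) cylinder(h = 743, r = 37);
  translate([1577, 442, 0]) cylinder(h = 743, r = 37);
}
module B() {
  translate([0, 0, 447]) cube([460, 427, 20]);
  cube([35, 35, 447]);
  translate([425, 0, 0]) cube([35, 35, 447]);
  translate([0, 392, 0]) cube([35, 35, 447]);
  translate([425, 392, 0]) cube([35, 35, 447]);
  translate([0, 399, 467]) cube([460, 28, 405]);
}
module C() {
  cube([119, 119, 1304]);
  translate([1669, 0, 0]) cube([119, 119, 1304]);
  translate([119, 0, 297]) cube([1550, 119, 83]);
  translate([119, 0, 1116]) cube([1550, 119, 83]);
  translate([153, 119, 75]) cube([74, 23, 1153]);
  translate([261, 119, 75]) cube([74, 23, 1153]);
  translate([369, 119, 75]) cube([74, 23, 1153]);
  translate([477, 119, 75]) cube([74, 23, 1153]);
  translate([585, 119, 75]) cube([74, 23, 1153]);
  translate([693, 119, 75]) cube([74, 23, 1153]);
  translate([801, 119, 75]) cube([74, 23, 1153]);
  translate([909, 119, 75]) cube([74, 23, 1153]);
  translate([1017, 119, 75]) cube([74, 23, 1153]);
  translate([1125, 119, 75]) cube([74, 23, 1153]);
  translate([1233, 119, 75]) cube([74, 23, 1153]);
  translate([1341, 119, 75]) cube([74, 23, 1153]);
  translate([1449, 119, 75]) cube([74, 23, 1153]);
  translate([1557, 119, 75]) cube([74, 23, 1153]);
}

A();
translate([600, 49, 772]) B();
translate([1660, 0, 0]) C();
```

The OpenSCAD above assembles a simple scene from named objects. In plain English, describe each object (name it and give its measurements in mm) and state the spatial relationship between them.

A is a table with a 1660×525 mm rectangular top, 29 mm thick, top surface at z = 772 mm, supported by four round legs of 74 mm diameter, each leg's bounding box inset 46 mm from the nearest pair of top edges, running from the floor.

B is a chair. The seat is a 460×427×20 mm slab with its top at z = 467 mm, on four 35×35 mm corner legs (flush with the seat edges, standing on z = 0). A flat backrest 28 mm thick, 405 mm tall, spans the full seat width and rises from the seat top along its +y edge, rear face flush with the rear of the seat.

C is a fence section. Two 119×119 mm posts, 1304 mm tall, stand on the floor with a clear span of 1550 mm between their inner faces. Two horizontal rails of 119×83 mm section span the gap between the posts with their undersides at z = 297 mm and z = 1116 mm, flush with the posts' −y face. 14 pickets, each 74 mm wide, 23 mm thick and 1153 mm tall, are fixed to the +y face of the rails with their bottoms at z = 75 mm, evenly spaced across the span with equal gaps (rounded down to the nearest mm) at the −x end and between each pair — any rounding remainder accumulates at the +x end.

The chair is on top of the table, centred. The fence section is against the table's +x side, with their −y faces flush.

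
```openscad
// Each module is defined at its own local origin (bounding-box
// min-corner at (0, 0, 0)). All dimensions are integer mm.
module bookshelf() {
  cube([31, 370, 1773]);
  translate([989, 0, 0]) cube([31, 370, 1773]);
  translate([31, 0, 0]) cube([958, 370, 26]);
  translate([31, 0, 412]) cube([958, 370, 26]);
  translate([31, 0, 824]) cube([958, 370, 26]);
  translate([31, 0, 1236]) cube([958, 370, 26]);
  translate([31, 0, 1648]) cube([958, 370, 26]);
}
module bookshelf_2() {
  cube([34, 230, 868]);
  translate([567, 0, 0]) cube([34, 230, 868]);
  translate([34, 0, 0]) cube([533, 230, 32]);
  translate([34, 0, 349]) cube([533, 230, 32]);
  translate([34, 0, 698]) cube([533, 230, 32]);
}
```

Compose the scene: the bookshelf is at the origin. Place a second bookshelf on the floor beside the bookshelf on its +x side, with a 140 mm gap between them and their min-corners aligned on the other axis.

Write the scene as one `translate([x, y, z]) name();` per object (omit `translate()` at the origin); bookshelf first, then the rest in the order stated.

bookshelf();
translate([1160, 0, 0]) bookshelf_2();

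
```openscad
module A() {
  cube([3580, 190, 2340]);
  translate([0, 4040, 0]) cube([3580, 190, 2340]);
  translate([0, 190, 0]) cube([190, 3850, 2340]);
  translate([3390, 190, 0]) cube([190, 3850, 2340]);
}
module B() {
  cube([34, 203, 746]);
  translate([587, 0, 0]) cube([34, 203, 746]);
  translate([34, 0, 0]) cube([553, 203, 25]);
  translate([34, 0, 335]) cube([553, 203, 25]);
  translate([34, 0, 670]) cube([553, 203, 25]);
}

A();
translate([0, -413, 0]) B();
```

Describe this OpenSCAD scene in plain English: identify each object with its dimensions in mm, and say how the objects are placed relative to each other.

A is a box-shaped house frame (walls only): outside footprint 3580×4230 mm, wall height 2340 mm, wall thickness 190 mm. The two y-facing walls run the full x-width; the two x-facing walls fit between the inner faces of the y-facing walls.

B is a bookshelf 621 mm wide overall, 203 mm deep and 746 mm tall. The two sides are 34 mm thick vertical panels. 3 horizontal shelves of 25 mm thickness span between the inner faces of the sides; the lowest shelf sits on the floor and shelves are stacked with a clear vertical gap of 310 mm between each pair.

The bookshelf is on the floor beside the house frame on its −y side.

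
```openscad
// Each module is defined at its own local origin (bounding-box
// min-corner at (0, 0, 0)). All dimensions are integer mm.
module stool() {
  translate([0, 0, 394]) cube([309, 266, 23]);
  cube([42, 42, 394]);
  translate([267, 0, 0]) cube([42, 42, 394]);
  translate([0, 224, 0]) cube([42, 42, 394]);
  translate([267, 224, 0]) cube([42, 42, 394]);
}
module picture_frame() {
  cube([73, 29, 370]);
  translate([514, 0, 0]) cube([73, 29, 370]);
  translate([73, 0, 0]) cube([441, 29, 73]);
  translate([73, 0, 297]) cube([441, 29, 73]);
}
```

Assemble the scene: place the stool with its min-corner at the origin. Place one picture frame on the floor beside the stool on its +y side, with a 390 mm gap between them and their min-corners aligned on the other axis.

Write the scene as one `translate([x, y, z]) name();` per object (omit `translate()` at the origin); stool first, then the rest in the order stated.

stool();
translate([0, 656, 0]) picture_frame();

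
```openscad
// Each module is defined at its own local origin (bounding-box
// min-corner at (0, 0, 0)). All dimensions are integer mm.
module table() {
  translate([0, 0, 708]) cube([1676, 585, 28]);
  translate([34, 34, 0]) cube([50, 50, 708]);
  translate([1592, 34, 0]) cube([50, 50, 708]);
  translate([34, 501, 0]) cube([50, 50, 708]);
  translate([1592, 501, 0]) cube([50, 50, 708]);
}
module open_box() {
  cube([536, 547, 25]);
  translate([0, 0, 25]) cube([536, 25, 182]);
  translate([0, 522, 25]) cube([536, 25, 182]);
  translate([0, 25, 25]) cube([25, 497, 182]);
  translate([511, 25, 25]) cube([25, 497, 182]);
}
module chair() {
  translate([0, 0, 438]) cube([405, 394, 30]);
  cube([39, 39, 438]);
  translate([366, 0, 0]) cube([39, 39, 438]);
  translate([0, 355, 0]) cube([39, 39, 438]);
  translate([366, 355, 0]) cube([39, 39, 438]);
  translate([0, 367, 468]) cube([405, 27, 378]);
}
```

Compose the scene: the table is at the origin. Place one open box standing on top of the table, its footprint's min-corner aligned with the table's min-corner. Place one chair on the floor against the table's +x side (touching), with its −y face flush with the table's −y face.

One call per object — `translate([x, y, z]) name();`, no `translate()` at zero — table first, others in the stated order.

table();
translate([0, 0, 736]) open_box();
translate([1676, 0, 0]) chair();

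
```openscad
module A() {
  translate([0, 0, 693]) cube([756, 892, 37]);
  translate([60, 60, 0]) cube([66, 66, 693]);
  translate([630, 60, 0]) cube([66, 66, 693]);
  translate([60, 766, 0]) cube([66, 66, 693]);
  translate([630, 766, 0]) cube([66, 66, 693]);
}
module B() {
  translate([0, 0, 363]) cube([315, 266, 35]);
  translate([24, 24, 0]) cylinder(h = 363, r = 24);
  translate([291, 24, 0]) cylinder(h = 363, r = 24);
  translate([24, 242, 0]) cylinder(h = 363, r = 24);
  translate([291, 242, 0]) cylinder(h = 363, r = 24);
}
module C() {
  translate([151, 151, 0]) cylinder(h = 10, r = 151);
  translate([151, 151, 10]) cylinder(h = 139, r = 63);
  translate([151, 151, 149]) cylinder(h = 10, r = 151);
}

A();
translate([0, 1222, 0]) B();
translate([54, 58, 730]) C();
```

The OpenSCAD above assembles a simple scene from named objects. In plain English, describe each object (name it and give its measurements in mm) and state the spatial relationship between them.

A is a table with a 756×892 mm rectangular top, 37 mm thick, top surface at z = 730 mm, supported by four 66×66 mm square legs, each inset 60 mm from the nearest pair of top edges, running from the floor.

B is a four-legged stool. The seat is 315×266 mm, 35 mm thick, top at z = 398 mm. It stands on four round legs, each 48 mm in diameter, from z = 0 to the seat underside, each leg's axis is inset half a diameter from the nearest pair of seat edges (so the leg's bounding box is flush with the corner).

C is a spool: two coaxial disc flanges of radius 151 mm and thickness 10 mm, joined by a core cylinder of radius 63 mm and height 139 mm. The lower flange rests on z = 0 and the three cylinders share a vertical axis.

The stool is on the floor beside the table on its +y side. The spool is on top of the table.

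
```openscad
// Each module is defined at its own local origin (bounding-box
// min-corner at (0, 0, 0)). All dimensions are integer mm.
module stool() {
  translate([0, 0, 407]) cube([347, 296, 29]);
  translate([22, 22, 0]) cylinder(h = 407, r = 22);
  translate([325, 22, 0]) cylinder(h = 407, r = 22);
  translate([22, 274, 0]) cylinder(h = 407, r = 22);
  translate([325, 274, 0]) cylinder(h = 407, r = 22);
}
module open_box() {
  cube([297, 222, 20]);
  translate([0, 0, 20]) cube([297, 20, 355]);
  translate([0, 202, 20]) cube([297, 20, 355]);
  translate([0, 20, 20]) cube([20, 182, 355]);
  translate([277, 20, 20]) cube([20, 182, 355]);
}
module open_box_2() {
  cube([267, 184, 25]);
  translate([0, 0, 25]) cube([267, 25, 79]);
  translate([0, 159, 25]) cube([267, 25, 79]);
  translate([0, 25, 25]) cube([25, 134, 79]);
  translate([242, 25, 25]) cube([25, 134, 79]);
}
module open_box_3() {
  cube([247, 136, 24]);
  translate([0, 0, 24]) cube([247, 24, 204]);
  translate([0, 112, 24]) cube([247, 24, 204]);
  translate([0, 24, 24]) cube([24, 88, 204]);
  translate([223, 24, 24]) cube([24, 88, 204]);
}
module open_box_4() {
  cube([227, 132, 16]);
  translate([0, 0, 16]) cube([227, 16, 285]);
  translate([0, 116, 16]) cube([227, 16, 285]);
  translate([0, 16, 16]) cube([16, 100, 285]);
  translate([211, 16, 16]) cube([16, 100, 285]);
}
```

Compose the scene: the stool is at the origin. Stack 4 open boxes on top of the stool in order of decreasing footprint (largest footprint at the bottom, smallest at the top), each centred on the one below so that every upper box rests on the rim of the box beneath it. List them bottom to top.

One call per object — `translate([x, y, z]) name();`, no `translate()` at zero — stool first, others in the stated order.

stool();
translate([25, 37, 436]) open_box();
translate([40, 56, 811]) open_box_2();
translate([50, 80, 915]) open_box_3();
translate([60, 82, 1143]) open_box_4();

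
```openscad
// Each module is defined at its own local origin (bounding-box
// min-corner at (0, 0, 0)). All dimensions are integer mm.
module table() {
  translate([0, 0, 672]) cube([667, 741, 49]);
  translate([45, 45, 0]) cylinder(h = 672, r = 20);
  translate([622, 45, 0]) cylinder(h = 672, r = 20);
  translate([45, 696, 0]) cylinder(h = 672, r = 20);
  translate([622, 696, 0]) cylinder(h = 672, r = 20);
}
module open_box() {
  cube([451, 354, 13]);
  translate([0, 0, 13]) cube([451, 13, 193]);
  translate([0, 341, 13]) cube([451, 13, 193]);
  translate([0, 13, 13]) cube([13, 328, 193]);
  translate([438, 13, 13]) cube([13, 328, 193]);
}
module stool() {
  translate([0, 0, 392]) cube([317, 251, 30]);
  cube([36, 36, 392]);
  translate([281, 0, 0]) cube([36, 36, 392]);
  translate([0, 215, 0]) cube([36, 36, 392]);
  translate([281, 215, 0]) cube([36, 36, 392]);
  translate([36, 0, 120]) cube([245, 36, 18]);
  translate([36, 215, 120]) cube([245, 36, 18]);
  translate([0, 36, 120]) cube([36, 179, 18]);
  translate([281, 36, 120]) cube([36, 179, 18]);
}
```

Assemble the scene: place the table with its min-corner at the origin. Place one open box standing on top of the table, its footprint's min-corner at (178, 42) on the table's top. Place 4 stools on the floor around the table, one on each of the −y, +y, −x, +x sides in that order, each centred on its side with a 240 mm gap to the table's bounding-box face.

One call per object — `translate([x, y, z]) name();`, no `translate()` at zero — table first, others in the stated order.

table();
translate([178, 42, 721]) open_box();
translate([175, -491, 0]) stool();
translate([175, 981, 0]) stool();
translate([-557, 245, 0]) stool();
translate([907, 245, 0]) stool();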